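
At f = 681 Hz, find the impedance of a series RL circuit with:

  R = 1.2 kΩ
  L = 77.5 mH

Step 1 — Angular frequency: ω = 2π·f = 2π·681 = 4279 rad/s.
Step 2 — Component impedances:
  R: Z = R = 1200 Ω
  L: Z = jωL = j·4279·0.0775 = 0 + j331.6 Ω
Step 3 — Series combination: Z_total = R + L = 1200 + j331.6 Ω = 1245∠15.4° Ω.

Z = 1200 + j331.6 Ω = 1245∠15.4° Ω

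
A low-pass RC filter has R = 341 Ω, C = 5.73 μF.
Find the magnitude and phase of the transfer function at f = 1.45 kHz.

Step 1 — Angular frequency: ω = 2π·1450 = 9111 rad/s.
Step 2 — Transfer function: H(jω) = 1/(1 + jωRC).
Step 3 — Denominator: 1 + jωRC = 1 + j·9111·341·5.73e-06 = 1 + j17.8.
Step 4 — H = 0.003146 - j0.056.
Step 5 — Magnitude: |H| = 0.05609 (-25.0 dB); phase: φ = -86.8°.

|H| = 0.05609 (-25.0 dB), φ = -86.8°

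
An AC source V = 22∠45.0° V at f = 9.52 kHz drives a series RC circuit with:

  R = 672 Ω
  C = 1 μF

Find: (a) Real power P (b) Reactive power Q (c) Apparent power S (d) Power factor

Step 1 — Angular frequency: ω = 2π·f = 2π·9520 = 5.982e+04 rad/s.
Step 2 — Component impedances:
  R: Z = R = 672 Ω
  C: Z = 1/(jωC) = -j/(ω·C) = 0 - j16.72 Ω
Step 3 — Series combination: Z_total = R + C = 672 - j16.72 Ω = 672.2∠-1.4° Ω.
Step 4 — Source phasor: V = 22∠45.0° V = 15.56 + j15.56 V.
Step 5 — Current: I = V / Z = 0.02256 + j0.02371 A = 0.03273∠46.4° A.
Step 6 — Complex power: S = V·I* = 0.7198 - j0.01791 VA.
Step 7 — Real power: P = Re(S) = 0.7198 W.
Step 8 — Reactive power: Q = Im(S) = -0.01791 VAR.
Step 9 — Apparent power: |S| = 0.72 VA.
Step 10 — Power factor: PF = P/|S| = 0.9997 (leading).

(a) P = 0.7198 W  (b) Q = -0.01791 VAR  (c) S = 0.72 VA  (d) PF = 0.9997 (leading)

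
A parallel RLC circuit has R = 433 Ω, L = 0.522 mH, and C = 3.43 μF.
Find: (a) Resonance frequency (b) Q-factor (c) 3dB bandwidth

Step 1 — Resonance: ω₀ = 1/√(LC) = 1/√(0.000522·3.43e-06) = 2.363e+04 rad/s.
Step 2 — f₀ = ω₀/(2π) = 3761 Hz.
Step 3 — Parallel Q: Q = R/(ω₀L) = 433/(2.363e+04·0.000522) = 35.1.
Step 4 — Bandwidth: Δω = ω₀/Q = 673.3 rad/s; BW = Δω/(2π) = 107.2 Hz.

(a) f₀ = 3761 Hz  (b) Q = 35.1  (c) BW = 107.2 Hz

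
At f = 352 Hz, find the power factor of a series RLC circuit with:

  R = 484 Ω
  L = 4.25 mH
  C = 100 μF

Step 1 — Angular frequency: ω = 2π·f = 2π·352 = 2212 rad/s.
Step 2 — Component impedances:
  R: Z = R = 484 Ω
  L: Z = jωL = j·2212·0.00425 = 0 + j9.4 Ω
  C: Z = 1/(jωC) = -j/(ω·C) = 0 - j4.521 Ω
Step 3 — Series combination: Z_total = R + L + C = 484 + j4.878 Ω = 484∠0.6° Ω.
Step 4 — Power factor: PF = cos(φ) = Re(Z)/|Z| = 484/484.025 = 0.9999.
Step 5 — Type: Im(Z) = 4.878 ⇒ lagging (phase φ = 0.6°).

PF = 0.9999 (lagging, φ = 0.6°)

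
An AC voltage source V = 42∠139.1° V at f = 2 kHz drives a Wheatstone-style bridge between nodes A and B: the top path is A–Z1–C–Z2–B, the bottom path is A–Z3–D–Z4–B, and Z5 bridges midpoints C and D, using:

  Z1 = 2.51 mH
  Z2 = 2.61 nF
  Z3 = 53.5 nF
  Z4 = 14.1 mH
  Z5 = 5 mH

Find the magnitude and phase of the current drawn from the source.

Step 1 — Angular frequency: ω = 2π·f = 2π·2000 = 1.257e+04 rad/s.
Step 2 — Component impedances:
  Z1: Z = jωL = j·1.257e+04·0.00251 = 0 + j31.54 Ω
  Z2: Z = 1/(jωC) = -j/(ω·C) = 0 - j3.049e+04 Ω
  Z3: Z = 1/(jωC) = -j/(ω·C) = 0 - j1487 Ω
  Z4: Z = jωL = j·1.257e+04·0.0141 = 0 + j177.2 Ω
  Z5: Z = jωL = j·1.257e+04·0.005 = 0 + j62.83 Ω
Step 3 — Bridge requires nodal analysis (the Z5 bridge couples midpoints C and D, so the two paths cannot be reduced to a simple series/parallel combination). Setting node B to ground and injecting 1 A at node A, the 3-node admittance system at A, C, D solves to V_A = Z_AB = 0 + j279.9 Ω = 279.9∠90.0° Ω.
Step 4 — Source phasor: V = 42∠139.1° V = -31.75 + j27.5 V.
Step 5 — Ohm's law: I = V / Z_total = (-31.75 + j27.5) / (0 + j279.9) = 0.09824 + j0.1134 A.
Step 6 — Convert to polar: |I| = 0.15 A, ∠I = 49.1°.

I = 0.15∠49.1° A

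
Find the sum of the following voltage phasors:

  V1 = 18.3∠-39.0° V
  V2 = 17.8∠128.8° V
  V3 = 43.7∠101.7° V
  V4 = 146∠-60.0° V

Step 1 — Convert each phasor to rectangular form:
  V1 = 18.3·(cos(-39.0°) + j·sin(-39.0°)) = 14.22 - j11.52 V
  V2 = 17.8·(cos(128.8°) + j·sin(128.8°)) = -11.15 + j13.87 V
  V3 = 43.7·(cos(101.7°) + j·sin(101.7°)) = -8.862 + j42.79 V
  V4 = 146·(cos(-60.0°) + j·sin(-60.0°)) = 73 - j126.4 V
Step 2 — Sum components: V_total = 67.21 - j81.29 V.
Step 3 — Convert to polar: |V_total| = 105.5 V, ∠V_total = -50.4°.

V_total = 105.5∠-50.4° V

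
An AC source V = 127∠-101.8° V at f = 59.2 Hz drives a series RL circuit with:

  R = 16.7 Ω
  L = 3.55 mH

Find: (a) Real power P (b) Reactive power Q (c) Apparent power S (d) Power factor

Step 1 — Angular frequency: ω = 2π·f = 2π·59.2 = 372 rad/s.
Step 2 — Component impedances:
  R: Z = R = 16.7 Ω
  L: Z = jωL = j·372·0.00355 = 0 + j1.32 Ω
Step 3 — Series combination: Z_total = R + L = 16.7 + j1.32 Ω = 16.75∠4.5° Ω.
Step 4 — Source phasor: V = 127∠-101.8° V = -25.97 - j124.3 V.
Step 5 — Current: I = V / Z = -2.13 - j7.276 A = 7.581∠-106.3° A.
Step 6 — Complex power: S = V·I* = 959.8 + j75.89 VA.
Step 7 — Real power: P = Re(S) = 959.8 W.
Step 8 — Reactive power: Q = Im(S) = 75.89 VAR.
Step 9 — Apparent power: |S| = 962.8 VA.
Step 10 — Power factor: PF = P/|S| = 0.9969 (lagging).

(a) P = 959.8 W  (b) Q = 75.89 VAR  (c) S = 962.8 VA  (d) PF = 0.9969 (lagging)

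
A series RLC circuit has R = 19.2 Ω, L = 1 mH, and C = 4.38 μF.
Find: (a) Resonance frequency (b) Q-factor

Step 1 — Resonance condition Im(Z)=0 gives ω₀ = 1/√(LC).
Step 2 — ω₀ = 1/√(0.001·4.38e-06) = 1.511e+04 rad/s.
Step 3 — f₀ = ω₀/(2π) = 2405 Hz.
Step 4 — Series Q: Q = ω₀L/R = 1.511e+04·0.001/19.2 = 0.787.

(a) f₀ = 2405 Hz  (b) Q = 0.787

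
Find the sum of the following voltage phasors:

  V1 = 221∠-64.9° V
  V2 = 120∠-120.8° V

Step 1 — Convert each phasor to rectangular form:
  V1 = 221·(cos(-64.9°) + j·sin(-64.9°)) = 93.75 - j200.1 V
  V2 = 120·(cos(-120.8°) + j·sin(-120.8°)) = -61.45 - j103.1 V
Step 2 — Sum components: V_total = 32.3 - j303.2 V.
Step 3 — Convert to polar: |V_total| = 304.9 V, ∠V_total = -83.9°.

V_total = 304.9∠-83.9° V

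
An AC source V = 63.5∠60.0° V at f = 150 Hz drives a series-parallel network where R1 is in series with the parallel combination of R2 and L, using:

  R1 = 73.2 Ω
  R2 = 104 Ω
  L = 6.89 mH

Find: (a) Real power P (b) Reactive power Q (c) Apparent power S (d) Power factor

Step 1 — Angular frequency: ω = 2π·f = 2π·150 = 942.5 rad/s.
Step 2 — Component impedances:
  R1: Z = R = 73.2 Ω
  R2: Z = R = 104 Ω
  L: Z = jωL = j·942.5·0.00689 = 0 + j6.494 Ω
Step 3 — Parallel branch: R2 || L = 1/(1/R2 + 1/L) = 0.4039 + j6.468 Ω.
Step 4 — Series with R1: Z_total = R1 + (R2 || L) = 73.6 + j6.468 Ω = 73.89∠5.0° Ω.
Step 5 — Source phasor: V = 63.5∠60.0° V = 31.75 + j54.99 V.
Step 6 — Current: I = V / Z = 0.4932 + j0.7038 A = 0.8594∠55.0° A.
Step 7 — Complex power: S = V·I* = 54.36 + j4.778 VA.
Step 8 — Real power: P = Re(S) = 54.36 W.
Step 9 — Reactive power: Q = Im(S) = 4.778 VAR.
Step 10 — Apparent power: |S| = 54.57 VA.
Step 11 — Power factor: PF = P/|S| = 0.9962 (lagging).

(a) P = 54.36 W  (b) Q = 4.778 VAR  (c) S = 54.57 VA  (d) PF = 0.9962 (lagging)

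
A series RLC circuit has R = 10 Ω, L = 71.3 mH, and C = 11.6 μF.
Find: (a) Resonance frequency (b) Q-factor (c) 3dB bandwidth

Step 1 — Resonance: ω₀ = 1/√(LC) = 1/√(0.0713·1.16e-05) = 1100 rad/s.
Step 2 — f₀ = ω₀/(2π) = 175 Hz.
Step 3 — Series Q: Q = ω₀L/R = 1100·0.0713/10 = 7.84.
Step 4 — Bandwidth: Δω = ω₀/Q = 140.3 rad/s; BW = Δω/(2π) = 22.32 Hz.

(a) f₀ = 175 Hz  (b) Q = 7.84  (c) BW = 22.32 Hz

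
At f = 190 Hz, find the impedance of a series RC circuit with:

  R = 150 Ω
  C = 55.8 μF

Step 1 — Angular frequency: ω = 2π·f = 2π·190 = 1194 rad/s.
Step 2 — Component impedances:
  R: Z = R = 150 Ω
  C: Z = 1/(jωC) = -j/(ω·C) = 0 - j15.01 Ω
Step 3 — Series combination: Z_total = R + C = 150 - j15.01 Ω = 150.7∠-5.7° Ω.

Z = 150 - j15.01 Ω = 150.7∠-5.7° Ω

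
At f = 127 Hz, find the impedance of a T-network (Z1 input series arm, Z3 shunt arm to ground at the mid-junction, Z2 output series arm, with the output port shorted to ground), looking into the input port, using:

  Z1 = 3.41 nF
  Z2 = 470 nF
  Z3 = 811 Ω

Step 1 — Angular frequency: ω = 2π·f = 2π·127 = 798 rad/s.
Step 2 — Component impedances:
  Z1: Z = 1/(jωC) = -j/(ω·C) = 0 - j3.675e+05 Ω
  Z2: Z = 1/(jωC) = -j/(ω·C) = 0 - j2666 Ω
  Z3: Z = R = 811 Ω
Step 3 — With the output port shorted to ground, the output series arm Z2 runs from the junction to ground; the shunt arm Z3 also runs from the junction to ground. They appear in parallel: Z3 || Z2 = 742.3 - j225.8 Ω.
Step 4 — Series with input arm Z1: Z_in = Z1 + (Z3 || Z2) = 742.3 - j3.677e+05 Ω = 3.677e+05∠-89.9° Ω.

Z = 742.3 - j3.677e+05 Ω = 3.677e+05∠-89.9° Ω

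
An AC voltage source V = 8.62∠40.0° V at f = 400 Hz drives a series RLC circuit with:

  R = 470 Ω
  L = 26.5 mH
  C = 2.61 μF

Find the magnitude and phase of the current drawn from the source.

Step 1 — Angular frequency: ω = 2π·f = 2π·400 = 2513 rad/s.
Step 2 — Component impedances:
  R: Z = R = 470 Ω
  L: Z = jωL = j·2513·0.0265 = 0 + j66.6 Ω
  C: Z = 1/(jωC) = -j/(ω·C) = 0 - j152.4 Ω
Step 3 — Series combination: Z_total = R + L + C = 470 - j85.85 Ω = 477.8∠-10.4° Ω.
Step 4 — Source phasor: V = 8.62∠40.0° V = 6.603 + j5.541 V.
Step 5 — Ohm's law: I = V / Z_total = (6.603 + j5.541) / (470 - j85.85) = 0.01151 + j0.01389 A.
Step 6 — Convert to polar: |I| = 0.01804 A, ∠I = 50.4°.

I = 0.01804∠50.4° A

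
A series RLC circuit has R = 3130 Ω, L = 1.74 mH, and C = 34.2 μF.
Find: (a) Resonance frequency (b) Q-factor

Step 1 — Resonance condition Im(Z)=0 gives ω₀ = 1/√(LC).
Step 2 — ω₀ = 1/√(0.00174·3.42e-05) = 4099 rad/s.
Step 3 — f₀ = ω₀/(2π) = 652.4 Hz.
Step 4 — Series Q: Q = ω₀L/R = 4099·0.00174/3130 = 0.002279.

(a) f₀ = 652.4 Hz  (b) Q = 0.002279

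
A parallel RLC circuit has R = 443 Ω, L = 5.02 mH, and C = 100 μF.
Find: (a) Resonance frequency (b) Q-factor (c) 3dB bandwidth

Step 1 — Resonance: ω₀ = 1/√(LC) = 1/√(0.00502·0.0001) = 1411 rad/s.
Step 2 — f₀ = ω₀/(2π) = 224.6 Hz.
Step 3 — Parallel Q: Q = R/(ω₀L) = 443/(1411·0.00502) = 62.52.
Step 4 — Bandwidth: Δω = ω₀/Q = 22.57 rad/s; BW = Δω/(2π) = 3.593 Hz.

(a) f₀ = 224.6 Hz  (b) Q = 62.52  (c) BW = 3.593 Hz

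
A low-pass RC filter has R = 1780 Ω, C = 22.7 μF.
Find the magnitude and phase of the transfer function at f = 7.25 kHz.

Step 1 — Angular frequency: ω = 2π·7250 = 4.555e+04 rad/s.
Step 2 — Transfer function: H(jω) = 1/(1 + jωRC).
Step 3 — Denominator: 1 + jωRC = 1 + j·4.555e+04·1780·2.27e-05 = 1 + j1841.
Step 4 — H = 2.952e-07 - j0.0005433.
Step 5 — Magnitude: |H| = 0.0005433 (-65.3 dB); phase: φ = -90.0°.

|H| = 0.0005433 (-65.3 dB), φ = -90.0°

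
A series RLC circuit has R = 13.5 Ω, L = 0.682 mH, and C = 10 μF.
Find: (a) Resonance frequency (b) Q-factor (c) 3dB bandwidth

Step 1 — Resonance condition Im(Z)=0 gives ω₀ = 1/√(LC).
Step 2 — ω₀ = 1/√(0.000682·1e-05) = 1.211e+04 rad/s.
Step 3 — f₀ = ω₀/(2π) = 1927 Hz.
Step 4 — Series Q: Q = ω₀L/R = 1.211e+04·0.000682/13.5 = 0.6117.
Step 5 — 3dB bandwidth: Δω = ω₀/Q = 1.979e+04 rad/s; BW = Δω/(2π) = 3150 Hz.

(a) f₀ = 1927 Hz  (b) Q = 0.6117  (c) BW = 3150 Hz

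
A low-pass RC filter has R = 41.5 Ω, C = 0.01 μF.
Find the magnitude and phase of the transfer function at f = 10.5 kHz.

Step 1 — Angular frequency: ω = 2π·1.05e+04 = 6.597e+04 rad/s.
Step 2 — Transfer function: H(jω) = 1/(1 + jωRC).
Step 3 — Denominator: 1 + jωRC = 1 + j·6.597e+04·41.5·1e-08 = 1 + j0.02738.
Step 4 — H = 0.9993 - j0.02736.
Step 5 — Magnitude: |H| = 0.9996 (-0.0 dB); phase: φ = -1.6°.

|H| = 0.9996 (-0.0 dB), φ = -1.6°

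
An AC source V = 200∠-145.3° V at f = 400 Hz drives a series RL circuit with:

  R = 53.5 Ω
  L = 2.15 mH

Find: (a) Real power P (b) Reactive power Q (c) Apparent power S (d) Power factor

Step 1 — Angular frequency: ω = 2π·f = 2π·400 = 2513 rad/s.
Step 2 — Component impedances:
  R: Z = R = 53.5 Ω
  L: Z = jωL = j·2513·0.00215 = 0 + j5.404 Ω
Step 3 — Series combination: Z_total = R + L = 53.5 + j5.404 Ω = 53.77∠5.8° Ω.
Step 4 — Source phasor: V = 200∠-145.3° V = -164.4 - j113.9 V.
Step 5 — Current: I = V / Z = -3.255 - j1.799 A = 3.719∠-151.1° A.
Step 6 — Complex power: S = V·I* = 740.1 + j74.75 VA.
Step 7 — Real power: P = Re(S) = 740.1 W.
Step 8 — Reactive power: Q = Im(S) = 74.75 VAR.
Step 9 — Apparent power: |S| = 743.9 VA.
Step 10 — Power factor: PF = P/|S| = 0.9949 (lagging).

(a) P = 740.1 W  (b) Q = 74.75 VAR  (c) S = 743.9 VA  (d) PF = 0.9949 (lagging)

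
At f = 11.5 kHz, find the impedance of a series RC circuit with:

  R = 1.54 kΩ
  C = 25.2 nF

Step 1 — Angular frequency: ω = 2π·f = 2π·1.15e+04 = 7.226e+04 rad/s.
Step 2 — Component impedances:
  R: Z = R = 1540 Ω
  C: Z = 1/(jωC) = -j/(ω·C) = 0 - j549.2 Ω
Step 3 — Series combination: Z_total = R + C = 1540 - j549.2 Ω = 1635∠-19.6° Ω.

Z = 1540 - j549.2 Ω = 1635∠-19.6° Ω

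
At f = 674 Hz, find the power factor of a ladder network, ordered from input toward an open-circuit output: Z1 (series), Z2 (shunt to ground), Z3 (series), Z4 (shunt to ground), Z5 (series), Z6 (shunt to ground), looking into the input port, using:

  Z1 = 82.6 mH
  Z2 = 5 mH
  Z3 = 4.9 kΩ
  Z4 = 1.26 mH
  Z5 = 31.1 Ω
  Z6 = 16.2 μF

Step 1 — Angular frequency: ω = 2π·f = 2π·674 = 4235 rad/s.
Step 2 — Component impedances:
  Z1: Z = jωL = j·4235·0.0826 = 0 + j349.8 Ω
  Z2: Z = jωL = j·4235·0.005 = 0 + j21.17 Ω
  Z3: Z = R = 4900 Ω
  Z4: Z = jωL = j·4235·0.00126 = 0 + j5.336 Ω
  Z5: Z = R = 31.1 Ω
  Z6: Z = 1/(jωC) = -j/(ω·C) = 0 - j14.58 Ω
Step 3 — Ladder network (open output): work backward from the far end, alternating series and parallel combinations. Z_in = 0.09148 + j371 Ω = 371∠90.0° Ω.
Step 4 — Power factor: PF = cos(φ) = Re(Z)/|Z| = 0.09148/371 = 0.0002466.
Step 5 — Type: Im(Z) = 371 ⇒ lagging (phase φ = 90.0°).

PF = 0.0002466 (lagging, φ = 90.0°)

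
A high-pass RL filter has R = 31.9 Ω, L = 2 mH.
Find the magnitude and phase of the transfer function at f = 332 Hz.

Step 1 — Angular frequency: ω = 2π·332 = 2086 rad/s.
Step 2 — Transfer function: H(jω) = jωL/(R + jωL).
Step 3 — Numerator jωL = j·4.172; denominator R + jωL = 31.9 + j4.172.
Step 4 — H = 0.01682 + j0.1286.
Step 5 — Magnitude: |H| = 0.1297 (-17.7 dB); phase: φ = 82.5°.

|H| = 0.1297 (-17.7 dB), φ = 82.5°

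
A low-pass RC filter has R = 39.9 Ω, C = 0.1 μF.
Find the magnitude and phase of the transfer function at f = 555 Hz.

Step 1 — Angular frequency: ω = 2π·555 = 3487 rad/s.
Step 2 — Transfer function: H(jω) = 1/(1 + jωRC).
Step 3 — Denominator: 1 + jωRC = 1 + j·3487·39.9·1e-07 = 1 + j0.01391.
Step 4 — H = 0.9998 - j0.01391.
Step 5 — Magnitude: |H| = 0.9999 (-0.0 dB); phase: φ = -0.8°.

|H| = 0.9999 (-0.0 dB), φ = -0.8°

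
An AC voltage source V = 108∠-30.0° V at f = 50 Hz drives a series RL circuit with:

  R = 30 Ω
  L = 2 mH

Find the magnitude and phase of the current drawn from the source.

Step 1 — Angular frequency: ω = 2π·f = 2π·50 = 314.2 rad/s.
Step 2 — Component impedances:
  R: Z = R = 30 Ω
  L: Z = jωL = j·314.2·0.002 = 0 + j0.6283 Ω
Step 3 — Series combination: Z_total = R + L = 30 + j0.6283 Ω = 30.01∠1.2° Ω.
Step 4 — Source phasor: V = 108∠-30.0° V = 93.53 - j54 V.
Step 5 — Ohm's law: I = V / Z_total = (93.53 - j54) / (30 + j0.6283) = 3.079 - j1.864 A.
Step 6 — Convert to polar: |I| = 3.599 A, ∠I = -31.2°.

I = 3.599∠-31.2° A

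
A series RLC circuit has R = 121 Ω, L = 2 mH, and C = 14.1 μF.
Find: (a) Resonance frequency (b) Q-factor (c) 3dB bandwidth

Step 1 — Resonance: ω₀ = 1/√(LC) = 1/√(0.002·1.41e-05) = 5955 rad/s.
Step 2 — f₀ = ω₀/(2π) = 947.8 Hz.
Step 3 — Series Q: Q = ω₀L/R = 5955·0.002/121 = 0.09843.
Step 4 — Bandwidth: Δω = ω₀/Q = 6.05e+04 rad/s; BW = Δω/(2π) = 9629 Hz.

(a) f₀ = 947.8 Hz  (b) Q = 0.09843  (c) BW = 9629 Hz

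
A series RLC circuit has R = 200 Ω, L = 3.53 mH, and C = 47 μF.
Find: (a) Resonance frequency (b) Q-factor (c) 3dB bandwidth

Step 1 — Resonance: ω₀ = 1/√(LC) = 1/√(0.00353·4.7e-05) = 2455 rad/s.
Step 2 — f₀ = ω₀/(2π) = 390.7 Hz.
Step 3 — Series Q: Q = ω₀L/R = 2455·0.00353/200 = 0.04333.
Step 4 — Bandwidth: Δω = ω₀/Q = 5.666e+04 rad/s; BW = Δω/(2π) = 9017 Hz.

(a) f₀ = 390.7 Hz  (b) Q = 0.04333  (c) BW = 9017 Hz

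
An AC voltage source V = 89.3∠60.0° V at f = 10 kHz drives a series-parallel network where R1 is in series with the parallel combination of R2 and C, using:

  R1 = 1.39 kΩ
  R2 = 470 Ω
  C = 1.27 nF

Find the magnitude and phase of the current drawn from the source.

Step 1 — Angular frequency: ω = 2π·f = 2π·1e+04 = 6.283e+04 rad/s.
Step 2 — Component impedances:
  R1: Z = R = 1390 Ω
  R2: Z = R = 470 Ω
  C: Z = 1/(jωC) = -j/(ω·C) = 0 - j1.253e+04 Ω
Step 3 — Parallel branch: R2 || C = 1/(1/R2 + 1/C) = 469.3 - j17.6 Ω.
Step 4 — Series with R1: Z_total = R1 + (R2 || C) = 1859 - j17.6 Ω = 1859∠-0.5° Ω.
Step 5 — Source phasor: V = 89.3∠60.0° V = 44.65 + j77.34 V.
Step 6 — Ohm's law: I = V / Z_total = (44.65 + j77.34) / (1859 - j17.6) = 0.02362 + j0.04182 A.
Step 7 — Convert to polar: |I| = 0.04803 A, ∠I = 60.5°.

I = 0.04803∠60.5° A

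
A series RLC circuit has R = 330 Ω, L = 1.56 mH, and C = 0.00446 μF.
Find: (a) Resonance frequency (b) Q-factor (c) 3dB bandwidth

Step 1 — Resonance condition Im(Z)=0 gives ω₀ = 1/√(LC).
Step 2 — ω₀ = 1/√(0.00156·4.46e-09) = 3.791e+05 rad/s.
Step 3 — f₀ = ω₀/(2π) = 6.034e+04 Hz.
Step 4 — Series Q: Q = ω₀L/R = 3.791e+05·0.00156/330 = 1.792.
Step 5 — 3dB bandwidth: Δω = ω₀/Q = 2.115e+05 rad/s; BW = Δω/(2π) = 3.367e+04 Hz.

(a) f₀ = 6.034e+04 Hz  (b) Q = 1.792  (c) BW = 3.367e+04 Hz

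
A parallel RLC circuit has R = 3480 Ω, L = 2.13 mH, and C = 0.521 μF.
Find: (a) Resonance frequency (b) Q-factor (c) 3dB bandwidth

Step 1 — Resonance: ω₀ = 1/√(LC) = 1/√(0.00213·5.21e-07) = 3.002e+04 rad/s.
Step 2 — f₀ = ω₀/(2π) = 4778 Hz.
Step 3 — Parallel Q: Q = R/(ω₀L) = 3480/(3.002e+04·0.00213) = 54.43.
Step 4 — Bandwidth: Δω = ω₀/Q = 551.5 rad/s; BW = Δω/(2π) = 87.78 Hz.

(a) f₀ = 4778 Hz  (b) Q = 54.43  (c) BW = 87.78 Hz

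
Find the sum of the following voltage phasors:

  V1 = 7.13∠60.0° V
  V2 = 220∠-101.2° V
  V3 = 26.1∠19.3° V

Step 1 — Convert each phasor to rectangular form:
  V1 = 7.13·(cos(60.0°) + j·sin(60.0°)) = 3.565 + j6.175 V
  V2 = 220·(cos(-101.2°) + j·sin(-101.2°)) = -42.73 - j215.8 V
  V3 = 26.1·(cos(19.3°) + j·sin(19.3°)) = 24.63 + j8.626 V
Step 2 — Sum components: V_total = -14.53 - j201 V.
Step 3 — Convert to polar: |V_total| = 201.5 V, ∠V_total = -94.1°.

V_total = 201.5∠-94.1° V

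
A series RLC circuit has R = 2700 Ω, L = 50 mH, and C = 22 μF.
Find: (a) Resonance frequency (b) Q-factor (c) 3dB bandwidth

Step 1 — Resonance condition Im(Z)=0 gives ω₀ = 1/√(LC).
Step 2 — ω₀ = 1/√(0.05·2.2e-05) = 953.5 rad/s.
Step 3 — f₀ = ω₀/(2π) = 151.7 Hz.
Step 4 — Series Q: Q = ω₀L/R = 953.5·0.05/2700 = 0.01766.
Step 5 — 3dB bandwidth: Δω = ω₀/Q = 5.4e+04 rad/s; BW = Δω/(2π) = 8594 Hz.

(a) f₀ = 151.7 Hz  (b) Q = 0.01766  (c) BW = 8594 Hz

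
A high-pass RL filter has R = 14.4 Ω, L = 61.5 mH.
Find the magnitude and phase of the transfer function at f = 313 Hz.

Step 1 — Angular frequency: ω = 2π·313 = 1967 rad/s.
Step 2 — Transfer function: H(jω) = jωL/(R + jωL).
Step 3 — Numerator jωL = j·120.9; denominator R + jωL = 14.4 + j120.9.
Step 4 — H = 0.986 + j0.1174.
Step 5 — Magnitude: |H| = 0.993 (-0.1 dB); phase: φ = 6.8°.

|H| = 0.993 (-0.1 dB), φ = 6.8°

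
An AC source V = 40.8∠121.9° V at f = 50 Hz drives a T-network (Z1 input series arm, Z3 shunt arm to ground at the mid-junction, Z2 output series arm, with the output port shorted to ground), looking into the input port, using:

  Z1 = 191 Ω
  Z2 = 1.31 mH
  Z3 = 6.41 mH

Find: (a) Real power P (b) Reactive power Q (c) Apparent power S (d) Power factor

Step 1 — Angular frequency: ω = 2π·f = 2π·50 = 314.2 rad/s.
Step 2 — Component impedances:
  Z1: Z = R = 191 Ω
  Z2: Z = jωL = j·314.2·0.00131 = 0 + j0.4115 Ω
  Z3: Z = jωL = j·314.2·0.00641 = 0 + j2.014 Ω
Step 3 — With the output port shorted to ground, the output series arm Z2 runs from the junction to ground; the shunt arm Z3 also runs from the junction to ground. They appear in parallel: Z3 || Z2 = 0 + j0.3417 Ω.
Step 4 — Series with input arm Z1: Z_in = Z1 + (Z3 || Z2) = 191 + j0.3417 Ω = 191∠0.1° Ω.
Step 5 — Source phasor: V = 40.8∠121.9° V = -21.56 + j34.64 V.
Step 6 — Current: I = V / Z = -0.1126 + j0.1816 A = 0.2136∠121.8° A.
Step 7 — Complex power: S = V·I* = 8.715 + j0.01559 VA.
Step 8 — Real power: P = Re(S) = 8.715 W.
Step 9 — Reactive power: Q = Im(S) = 0.01559 VAR.
Step 10 — Apparent power: |S| = 8.715 VA.
Step 11 — Power factor: PF = P/|S| = 1 (lagging).

(a) P = 8.715 W  (b) Q = 0.01559 VAR  (c) S = 8.715 VA  (d) PF = 1 (lagging)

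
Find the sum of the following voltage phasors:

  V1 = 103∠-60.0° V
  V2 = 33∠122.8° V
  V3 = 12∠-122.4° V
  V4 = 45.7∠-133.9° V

Step 1 — Convert each phasor to rectangular form:
  V1 = 103·(cos(-60.0°) + j·sin(-60.0°)) = 51.5 - j89.2 V
  V2 = 33·(cos(122.8°) + j·sin(122.8°)) = -17.88 + j27.74 V
  V3 = 12·(cos(-122.4°) + j·sin(-122.4°)) = -6.43 - j10.13 V
  V4 = 45.7·(cos(-133.9°) + j·sin(-133.9°)) = -31.69 - j32.93 V
Step 2 — Sum components: V_total = -4.495 - j104.5 V.
Step 3 — Convert to polar: |V_total| = 104.6 V, ∠V_total = -92.5°.

V_total = 104.6∠-92.5° V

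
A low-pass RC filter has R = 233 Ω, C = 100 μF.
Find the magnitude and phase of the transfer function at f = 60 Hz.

Step 1 — Angular frequency: ω = 2π·60 = 377 rad/s.
Step 2 — Transfer function: H(jω) = 1/(1 + jωRC).
Step 3 — Denominator: 1 + jωRC = 1 + j·377·233·0.0001 = 1 + j8.784.
Step 4 — H = 0.01279 - j0.1124.
Step 5 — Magnitude: |H| = 0.1131 (-18.9 dB); phase: φ = -83.5°.

|H| = 0.1131 (-18.9 dB), φ = -83.5°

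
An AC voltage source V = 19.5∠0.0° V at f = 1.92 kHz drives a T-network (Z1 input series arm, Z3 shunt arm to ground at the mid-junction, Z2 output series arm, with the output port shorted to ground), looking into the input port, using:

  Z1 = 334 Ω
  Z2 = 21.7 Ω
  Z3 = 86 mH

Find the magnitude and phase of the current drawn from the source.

Step 1 — Angular frequency: ω = 2π·f = 2π·1920 = 1.206e+04 rad/s.
Step 2 — Component impedances:
  Z1: Z = R = 334 Ω
  Z2: Z = R = 21.7 Ω
  Z3: Z = jωL = j·1.206e+04·0.086 = 0 + j1037 Ω
Step 3 — With the output port shorted to ground, the output series arm Z2 runs from the junction to ground; the shunt arm Z3 also runs from the junction to ground. They appear in parallel: Z3 || Z2 = 21.69 + j0.4537 Ω.
Step 4 — Series with input arm Z1: Z_in = Z1 + (Z3 || Z2) = 355.7 + j0.4537 Ω = 355.7∠0.1° Ω.
Step 5 — Source phasor: V = 19.5∠0.0° V = 19.5 V.
Step 6 — Ohm's law: I = V / Z_total = (19.5) / (355.7 + j0.4537) = 0.05482 - j6.993e-05 A.
Step 7 — Convert to polar: |I| = 0.05482 A, ∠I = -0.1°.

I = 0.05482∠-0.1° A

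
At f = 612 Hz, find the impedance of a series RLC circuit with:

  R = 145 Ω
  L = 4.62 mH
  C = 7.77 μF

Step 1 — Angular frequency: ω = 2π·f = 2π·612 = 3845 rad/s.
Step 2 — Component impedances:
  R: Z = R = 145 Ω
  L: Z = jωL = j·3845·0.00462 = 0 + j17.77 Ω
  C: Z = 1/(jωC) = -j/(ω·C) = 0 - j33.47 Ω
Step 3 — Series combination: Z_total = R + L + C = 145 - j15.7 Ω = 145.8∠-6.2° Ω.

Z = 145 - j15.7 Ω = 145.8∠-6.2° Ω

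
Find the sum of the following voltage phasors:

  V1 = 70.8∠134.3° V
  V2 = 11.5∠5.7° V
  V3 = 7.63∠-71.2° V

Step 1 — Convert each phasor to rectangular form:
  V1 = 70.8·(cos(134.3°) + j·sin(134.3°)) = -49.45 + j50.67 V
  V2 = 11.5·(cos(5.7°) + j·sin(5.7°)) = 11.44 + j1.142 V
  V3 = 7.63·(cos(-71.2°) + j·sin(-71.2°)) = 2.459 - j7.223 V
Step 2 — Sum components: V_total = -35.55 + j44.59 V.
Step 3 — Convert to polar: |V_total| = 57.02 V, ∠V_total = 128.6°.

V_total = 57.02∠128.6° V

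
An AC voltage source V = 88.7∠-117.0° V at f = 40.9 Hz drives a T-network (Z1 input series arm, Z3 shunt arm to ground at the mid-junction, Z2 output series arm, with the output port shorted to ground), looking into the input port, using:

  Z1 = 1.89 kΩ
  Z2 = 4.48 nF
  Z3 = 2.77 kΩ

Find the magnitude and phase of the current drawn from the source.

Step 1 — Angular frequency: ω = 2π·f = 2π·40.9 = 257 rad/s.
Step 2 — Component impedances:
  Z1: Z = R = 1890 Ω
  Z2: Z = 1/(jωC) = -j/(ω·C) = 0 - j8.686e+05 Ω
  Z3: Z = R = 2770 Ω
Step 3 — With the output port shorted to ground, the output series arm Z2 runs from the junction to ground; the shunt arm Z3 also runs from the junction to ground. They appear in parallel: Z3 || Z2 = 2770 - j8.834 Ω.
Step 4 — Series with input arm Z1: Z_in = Z1 + (Z3 || Z2) = 4660 - j8.834 Ω = 4660∠-0.1° Ω.
Step 5 — Source phasor: V = 88.7∠-117.0° V = -40.27 - j79.03 V.
Step 6 — Ohm's law: I = V / Z_total = (-40.27 - j79.03) / (4660 - j8.834) = -0.008609 - j0.01698 A.
Step 7 — Convert to polar: |I| = 0.01903 A, ∠I = -116.9°.

I = 0.01903∠-116.9° A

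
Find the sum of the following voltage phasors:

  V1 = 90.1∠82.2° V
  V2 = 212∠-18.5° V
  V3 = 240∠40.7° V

Step 1 — Convert each phasor to rectangular form:
  V1 = 90.1·(cos(82.2°) + j·sin(82.2°)) = 12.23 + j89.27 V
  V2 = 212·(cos(-18.5°) + j·sin(-18.5°)) = 201 - j67.27 V
  V3 = 240·(cos(40.7°) + j·sin(40.7°)) = 182 + j156.5 V
Step 2 — Sum components: V_total = 395.2 + j178.5 V.
Step 3 — Convert to polar: |V_total| = 433.7 V, ∠V_total = 24.3°.

V_total = 433.7∠24.3° V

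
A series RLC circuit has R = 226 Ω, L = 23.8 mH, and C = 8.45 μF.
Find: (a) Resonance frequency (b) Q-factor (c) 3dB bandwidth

Step 1 — Resonance: ω₀ = 1/√(LC) = 1/√(0.0238·8.45e-06) = 2230 rad/s.
Step 2 — f₀ = ω₀/(2π) = 354.9 Hz.
Step 3 — Series Q: Q = ω₀L/R = 2230·0.0238/226 = 0.2348.
Step 4 — Bandwidth: Δω = ω₀/Q = 9496 rad/s; BW = Δω/(2π) = 1511 Hz.

(a) f₀ = 354.9 Hz  (b) Q = 0.2348  (c) BW = 1511 Hz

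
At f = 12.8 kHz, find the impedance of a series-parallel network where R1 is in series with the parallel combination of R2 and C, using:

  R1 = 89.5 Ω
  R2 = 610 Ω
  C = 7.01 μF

Step 1 — Angular frequency: ω = 2π·f = 2π·1.28e+04 = 8.042e+04 rad/s.
Step 2 — Component impedances:
  R1: Z = R = 89.5 Ω
  R2: Z = R = 610 Ω
  C: Z = 1/(jωC) = -j/(ω·C) = 0 - j1.774 Ω
Step 3 — Parallel branch: R2 || C = 1/(1/R2 + 1/C) = 0.005158 - j1.774 Ω.
Step 4 — Series with R1: Z_total = R1 + (R2 || C) = 89.51 - j1.774 Ω = 89.52∠-1.1° Ω.

Z = 89.51 - j1.774 Ω = 89.52∠-1.1° Ω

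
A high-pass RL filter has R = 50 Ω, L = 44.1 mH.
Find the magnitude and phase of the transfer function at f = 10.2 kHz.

Step 1 — Angular frequency: ω = 2π·1.02e+04 = 6.409e+04 rad/s.
Step 2 — Transfer function: H(jω) = jωL/(R + jωL).
Step 3 — Numerator jωL = j·2826; denominator R + jωL = 50 + j2826.
Step 4 — H = 0.9997 + j0.01769.
Step 5 — Magnitude: |H| = 0.9998 (-0.0 dB); phase: φ = 1.0°.

|H| = 0.9998 (-0.0 dB), φ = 1.0°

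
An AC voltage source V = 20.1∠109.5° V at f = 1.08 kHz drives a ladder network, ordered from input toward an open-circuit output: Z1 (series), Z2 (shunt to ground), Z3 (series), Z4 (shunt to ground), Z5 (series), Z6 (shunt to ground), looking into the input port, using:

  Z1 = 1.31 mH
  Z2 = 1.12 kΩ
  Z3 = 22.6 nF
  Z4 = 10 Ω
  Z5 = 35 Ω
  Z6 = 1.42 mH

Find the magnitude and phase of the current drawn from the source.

Step 1 — Angular frequency: ω = 2π·f = 2π·1080 = 6786 rad/s.
Step 2 — Component impedances:
  Z1: Z = jωL = j·6786·0.00131 = 0 + j8.889 Ω
  Z2: Z = R = 1120 Ω
  Z3: Z = 1/(jωC) = -j/(ω·C) = 0 - j6521 Ω
  Z4: Z = R = 10 Ω
  Z5: Z = R = 35 Ω
  Z6: Z = jωL = j·6786·0.00142 = 0 + j9.636 Ω
Step 3 — Ladder network (open output): work backward from the far end, alternating series and parallel combinations. Z_in = 1088 - j177.9 Ω = 1102∠-9.3° Ω.
Step 4 — Source phasor: V = 20.1∠109.5° V = -6.71 + j18.95 V.
Step 5 — Ohm's law: I = V / Z_total = (-6.71 + j18.95) / (1088 - j177.9) = -0.008783 + j0.01598 A.
Step 6 — Convert to polar: |I| = 0.01824 A, ∠I = 118.8°.

I = 0.01824∠118.8° A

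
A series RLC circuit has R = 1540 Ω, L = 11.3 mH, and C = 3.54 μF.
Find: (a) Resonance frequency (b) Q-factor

Step 1 — Resonance condition Im(Z)=0 gives ω₀ = 1/√(LC).
Step 2 — ω₀ = 1/√(0.0113·3.54e-06) = 5000 rad/s.
Step 3 — f₀ = ω₀/(2π) = 795.8 Hz.
Step 4 — Series Q: Q = ω₀L/R = 5000·0.0113/1540 = 0.03669.

(a) f₀ = 795.8 Hz  (b) Q = 0.03669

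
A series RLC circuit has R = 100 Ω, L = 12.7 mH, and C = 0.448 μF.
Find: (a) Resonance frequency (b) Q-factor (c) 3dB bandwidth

Step 1 — Resonance condition Im(Z)=0 gives ω₀ = 1/√(LC).
Step 2 — ω₀ = 1/√(0.0127·4.48e-07) = 1.326e+04 rad/s.
Step 3 — f₀ = ω₀/(2π) = 2110 Hz.
Step 4 — Series Q: Q = ω₀L/R = 1.326e+04·0.0127/100 = 1.684.
Step 5 — 3dB bandwidth: Δω = ω₀/Q = 7874 rad/s; BW = Δω/(2π) = 1253 Hz.

(a) f₀ = 2110 Hz  (b) Q = 1.684  (c) BW = 1253 Hz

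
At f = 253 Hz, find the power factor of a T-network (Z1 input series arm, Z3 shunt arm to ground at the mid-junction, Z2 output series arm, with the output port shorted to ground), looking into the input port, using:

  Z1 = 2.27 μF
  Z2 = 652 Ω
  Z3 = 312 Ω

Step 1 — Angular frequency: ω = 2π·f = 2π·253 = 1590 rad/s.
Step 2 — Component impedances:
  Z1: Z = 1/(jωC) = -j/(ω·C) = 0 - j277.1 Ω
  Z2: Z = R = 652 Ω
  Z3: Z = R = 312 Ω
Step 3 — With the output port shorted to ground, the output series arm Z2 runs from the junction to ground; the shunt arm Z3 also runs from the junction to ground. They appear in parallel: Z3 || Z2 = 211 Ω.
Step 4 — Series with input arm Z1: Z_in = Z1 + (Z3 || Z2) = 211 - j277.1 Ω = 348.3∠-52.7° Ω.
Step 5 — Power factor: PF = cos(φ) = Re(Z)/|Z| = 211/348.3 = 0.6058.
Step 6 — Type: Im(Z) = -277.1 ⇒ leading (phase φ = -52.7°).

PF = 0.6058 (leading, φ = -52.7°)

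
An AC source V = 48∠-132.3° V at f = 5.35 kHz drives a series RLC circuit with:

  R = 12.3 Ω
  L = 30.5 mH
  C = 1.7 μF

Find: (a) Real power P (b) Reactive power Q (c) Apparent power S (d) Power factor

Step 1 — Angular frequency: ω = 2π·f = 2π·5350 = 3.362e+04 rad/s.
Step 2 — Component impedances:
  R: Z = R = 12.3 Ω
  L: Z = jωL = j·3.362e+04·0.0305 = 0 + j1025 Ω
  C: Z = 1/(jωC) = -j/(ω·C) = 0 - j17.5 Ω
Step 3 — Series combination: Z_total = R + L + C = 12.3 + j1008 Ω = 1008∠89.3° Ω.
Step 4 — Source phasor: V = 48∠-132.3° V = -32.3 - j35.5 V.
Step 5 — Current: I = V / Z = -0.03561 + j0.03162 A = 0.04763∠138.4° A.
Step 6 — Complex power: S = V·I* = 0.0279 + j2.286 VA.
Step 7 — Real power: P = Re(S) = 0.0279 W.
Step 8 — Reactive power: Q = Im(S) = 2.286 VAR.
Step 9 — Apparent power: |S| = 2.286 VA.
Step 10 — Power factor: PF = P/|S| = 0.0122 (lagging).

(a) P = 0.0279 W  (b) Q = 2.286 VAR  (c) S = 2.286 VA  (d) PF = 0.0122 (lagging)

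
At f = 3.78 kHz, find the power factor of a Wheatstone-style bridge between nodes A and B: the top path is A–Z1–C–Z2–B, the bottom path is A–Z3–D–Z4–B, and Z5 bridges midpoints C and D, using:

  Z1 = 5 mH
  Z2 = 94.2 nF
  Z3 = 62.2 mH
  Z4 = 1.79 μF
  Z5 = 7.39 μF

Step 1 — Angular frequency: ω = 2π·f = 2π·3780 = 2.375e+04 rad/s.
Step 2 — Component impedances:
  Z1: Z = jωL = j·2.375e+04·0.005 = 0 + j118.8 Ω
  Z2: Z = 1/(jωC) = -j/(ω·C) = 0 - j447 Ω
  Z3: Z = jωL = j·2.375e+04·0.0622 = 0 + j1477 Ω
  Z4: Z = 1/(jωC) = -j/(ω·C) = 0 - j23.52 Ω
  Z5: Z = 1/(jωC) = -j/(ω·C) = 0 - j5.697 Ω
Step 3 — Bridge requires nodal analysis (the Z5 bridge couples midpoints C and D, so the two paths cannot be reduced to a simple series/parallel combination). Setting node B to ground and injecting 1 A at node A, the 3-node admittance system at A, C, D solves to V_A = Z_AB = 0 + j83.24 Ω = 83.24∠90.0° Ω.
Step 4 — Power factor: PF = cos(φ) = Re(Z)/|Z| = 0/83.24 = 0.
Step 5 — Type: Im(Z) = 83.24 ⇒ lagging (phase φ = 90.0°).

PF = 0 (lagging, φ = 90.0°)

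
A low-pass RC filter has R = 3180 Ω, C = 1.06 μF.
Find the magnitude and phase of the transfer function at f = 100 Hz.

Step 1 — Angular frequency: ω = 2π·100 = 628.3 rad/s.
Step 2 — Transfer function: H(jω) = 1/(1 + jωRC).
Step 3 — Denominator: 1 + jωRC = 1 + j·628.3·3180·1.06e-06 = 1 + j2.118.
Step 4 — H = 0.1823 - j0.3861.
Step 5 — Magnitude: |H| = 0.427 (-7.4 dB); phase: φ = -64.7°.

|H| = 0.427 (-7.4 dB), φ = -64.7°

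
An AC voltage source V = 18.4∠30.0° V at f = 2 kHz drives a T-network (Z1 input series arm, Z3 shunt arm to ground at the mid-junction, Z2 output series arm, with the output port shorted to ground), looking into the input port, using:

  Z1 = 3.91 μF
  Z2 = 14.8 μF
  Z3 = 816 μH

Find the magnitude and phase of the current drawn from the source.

Step 1 — Angular frequency: ω = 2π·f = 2π·2000 = 1.257e+04 rad/s.
Step 2 — Component impedances:
  Z1: Z = 1/(jωC) = -j/(ω·C) = 0 - j20.35 Ω
  Z2: Z = 1/(jωC) = -j/(ω·C) = 0 - j5.377 Ω
  Z3: Z = jωL = j·1.257e+04·0.000816 = 0 + j10.25 Ω
Step 3 — With the output port shorted to ground, the output series arm Z2 runs from the junction to ground; the shunt arm Z3 also runs from the junction to ground. They appear in parallel: Z3 || Z2 = 0 - j11.3 Ω.
Step 4 — Series with input arm Z1: Z_in = Z1 + (Z3 || Z2) = 0 - j31.66 Ω = 31.66∠-90.0° Ω.
Step 5 — Source phasor: V = 18.4∠30.0° V = 15.93 + j9.2 V.
Step 6 — Ohm's law: I = V / Z_total = (15.93 + j9.2) / (0 - j31.66) = -0.2906 + j0.5034 A.
Step 7 — Convert to polar: |I| = 0.5812 A, ∠I = 120.0°.

I = 0.5812∠120.0° A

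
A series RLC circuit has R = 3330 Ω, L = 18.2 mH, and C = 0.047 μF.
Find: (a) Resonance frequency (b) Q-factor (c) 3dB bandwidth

Step 1 — Resonance: ω₀ = 1/√(LC) = 1/√(0.0182·4.7e-08) = 3.419e+04 rad/s.
Step 2 — f₀ = ω₀/(2π) = 5442 Hz.
Step 3 — Series Q: Q = ω₀L/R = 3.419e+04·0.0182/3330 = 0.1869.
Step 4 — Bandwidth: Δω = ω₀/Q = 1.83e+05 rad/s; BW = Δω/(2π) = 2.912e+04 Hz.

(a) f₀ = 5442 Hz  (b) Q = 0.1869  (c) BW = 2.912e+04 Hz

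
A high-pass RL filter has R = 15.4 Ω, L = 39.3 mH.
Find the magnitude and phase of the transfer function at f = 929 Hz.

Step 1 — Angular frequency: ω = 2π·929 = 5837 rad/s.
Step 2 — Transfer function: H(jω) = jωL/(R + jωL).
Step 3 — Numerator jωL = j·229.4; denominator R + jωL = 15.4 + j229.4.
Step 4 — H = 0.9955 + j0.06683.
Step 5 — Magnitude: |H| = 0.9978 (-0.0 dB); phase: φ = 3.8°.

|H| = 0.9978 (-0.0 dB), φ = 3.8°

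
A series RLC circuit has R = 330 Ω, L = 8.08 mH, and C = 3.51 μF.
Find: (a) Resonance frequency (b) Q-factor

Step 1 — Resonance condition Im(Z)=0 gives ω₀ = 1/√(LC).
Step 2 — ω₀ = 1/√(0.00808·3.51e-06) = 5938 rad/s.
Step 3 — f₀ = ω₀/(2π) = 945.1 Hz.
Step 4 — Series Q: Q = ω₀L/R = 5938·0.00808/330 = 0.1454.

(a) f₀ = 945.1 Hz  (b) Q = 0.1454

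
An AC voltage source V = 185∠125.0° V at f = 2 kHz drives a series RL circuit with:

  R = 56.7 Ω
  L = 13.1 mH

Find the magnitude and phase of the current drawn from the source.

Step 1 — Angular frequency: ω = 2π·f = 2π·2000 = 1.257e+04 rad/s.
Step 2 — Component impedances:
  R: Z = R = 56.7 Ω
  L: Z = jωL = j·1.257e+04·0.0131 = 0 + j164.6 Ω
Step 3 — Series combination: Z_total = R + L = 56.7 + j164.6 Ω = 174.1∠71.0° Ω.
Step 4 — Source phasor: V = 185∠125.0° V = -106.1 + j151.5 V.
Step 5 — Ohm's law: I = V / Z_total = (-106.1 + j151.5) / (56.7 + j164.6) = 0.6245 + j0.8597 A.
Step 6 — Convert to polar: |I| = 1.063 A, ∠I = 54.0°.

I = 1.063∠54.0° A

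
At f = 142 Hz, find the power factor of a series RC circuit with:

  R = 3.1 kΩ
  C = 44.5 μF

Step 1 — Angular frequency: ω = 2π·f = 2π·142 = 892.2 rad/s.
Step 2 — Component impedances:
  R: Z = R = 3100 Ω
  C: Z = 1/(jωC) = -j/(ω·C) = 0 - j25.19 Ω
Step 3 — Series combination: Z_total = R + C = 3100 - j25.19 Ω = 3100∠-0.5° Ω.
Step 4 — Power factor: PF = cos(φ) = Re(Z)/|Z| = 3100/3100 = 1.
Step 5 — Type: Im(Z) = -25.19 ⇒ leading (phase φ = -0.5°).

PF = 1 (leading, φ = -0.5°)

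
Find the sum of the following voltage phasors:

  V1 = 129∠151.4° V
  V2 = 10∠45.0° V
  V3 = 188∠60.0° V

Step 1 — Convert each phasor to rectangular form:
  V1 = 129·(cos(151.4°) + j·sin(151.4°)) = -113.3 + j61.75 V
  V2 = 10·(cos(45.0°) + j·sin(45.0°)) = 7.071 + j7.071 V
  V3 = 188·(cos(60.0°) + j·sin(60.0°)) = 94 + j162.8 V
Step 2 — Sum components: V_total = -12.19 + j231.6 V.
Step 3 — Convert to polar: |V_total| = 232 V, ∠V_total = 93.0°.

V_total = 232∠93.0° V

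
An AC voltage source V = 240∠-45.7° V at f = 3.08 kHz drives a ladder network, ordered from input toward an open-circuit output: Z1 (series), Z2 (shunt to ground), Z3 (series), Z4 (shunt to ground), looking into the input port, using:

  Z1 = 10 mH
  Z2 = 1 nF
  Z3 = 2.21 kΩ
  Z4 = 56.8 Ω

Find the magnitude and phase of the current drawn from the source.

Step 1 — Angular frequency: ω = 2π·f = 2π·3080 = 1.935e+04 rad/s.
Step 2 — Component impedances:
  Z1: Z = jωL = j·1.935e+04·0.01 = 0 + j193.5 Ω
  Z2: Z = 1/(jωC) = -j/(ω·C) = 0 - j5.167e+04 Ω
  Z3: Z = R = 2210 Ω
  Z4: Z = R = 56.8 Ω
Step 3 — Ladder network (open output): work backward from the far end, alternating series and parallel combinations. Z_in = 2262 + j94.27 Ω = 2264∠2.4° Ω.
Step 4 — Source phasor: V = 240∠-45.7° V = 167.6 - j171.8 V.
Step 5 — Ohm's law: I = V / Z_total = (167.6 - j171.8) / (2262 + j94.27) = 0.0708 - j0.07887 A.
Step 6 — Convert to polar: |I| = 0.106 A, ∠I = -48.1°.

I = 0.106∠-48.1° A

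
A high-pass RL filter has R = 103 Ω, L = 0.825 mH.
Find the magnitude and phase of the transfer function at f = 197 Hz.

Step 1 — Angular frequency: ω = 2π·197 = 1238 rad/s.
Step 2 — Transfer function: H(jω) = jωL/(R + jωL).
Step 3 — Numerator jωL = j·1.021; denominator R + jωL = 103 + j1.021.
Step 4 — H = 9.828e-05 + j0.009913.
Step 5 — Magnitude: |H| = 0.009914 (-40.1 dB); phase: φ = 89.4°.

|H| = 0.009914 (-40.1 dB), φ = 89.4°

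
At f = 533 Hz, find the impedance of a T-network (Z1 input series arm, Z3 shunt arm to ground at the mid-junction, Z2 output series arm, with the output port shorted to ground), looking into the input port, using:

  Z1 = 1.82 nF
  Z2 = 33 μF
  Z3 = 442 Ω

Step 1 — Angular frequency: ω = 2π·f = 2π·533 = 3349 rad/s.
Step 2 — Component impedances:
  Z1: Z = 1/(jωC) = -j/(ω·C) = 0 - j1.641e+05 Ω
  Z2: Z = 1/(jωC) = -j/(ω·C) = 0 - j9.049 Ω
  Z3: Z = R = 442 Ω
Step 3 — With the output port shorted to ground, the output series arm Z2 runs from the junction to ground; the shunt arm Z3 also runs from the junction to ground. They appear in parallel: Z3 || Z2 = 0.1852 - j9.045 Ω.
Step 4 — Series with input arm Z1: Z_in = Z1 + (Z3 || Z2) = 0.1852 - j1.641e+05 Ω = 1.641e+05∠-90.0° Ω.

Z = 0.1852 - j1.641e+05 Ω = 1.641e+05∠-90.0° Ω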